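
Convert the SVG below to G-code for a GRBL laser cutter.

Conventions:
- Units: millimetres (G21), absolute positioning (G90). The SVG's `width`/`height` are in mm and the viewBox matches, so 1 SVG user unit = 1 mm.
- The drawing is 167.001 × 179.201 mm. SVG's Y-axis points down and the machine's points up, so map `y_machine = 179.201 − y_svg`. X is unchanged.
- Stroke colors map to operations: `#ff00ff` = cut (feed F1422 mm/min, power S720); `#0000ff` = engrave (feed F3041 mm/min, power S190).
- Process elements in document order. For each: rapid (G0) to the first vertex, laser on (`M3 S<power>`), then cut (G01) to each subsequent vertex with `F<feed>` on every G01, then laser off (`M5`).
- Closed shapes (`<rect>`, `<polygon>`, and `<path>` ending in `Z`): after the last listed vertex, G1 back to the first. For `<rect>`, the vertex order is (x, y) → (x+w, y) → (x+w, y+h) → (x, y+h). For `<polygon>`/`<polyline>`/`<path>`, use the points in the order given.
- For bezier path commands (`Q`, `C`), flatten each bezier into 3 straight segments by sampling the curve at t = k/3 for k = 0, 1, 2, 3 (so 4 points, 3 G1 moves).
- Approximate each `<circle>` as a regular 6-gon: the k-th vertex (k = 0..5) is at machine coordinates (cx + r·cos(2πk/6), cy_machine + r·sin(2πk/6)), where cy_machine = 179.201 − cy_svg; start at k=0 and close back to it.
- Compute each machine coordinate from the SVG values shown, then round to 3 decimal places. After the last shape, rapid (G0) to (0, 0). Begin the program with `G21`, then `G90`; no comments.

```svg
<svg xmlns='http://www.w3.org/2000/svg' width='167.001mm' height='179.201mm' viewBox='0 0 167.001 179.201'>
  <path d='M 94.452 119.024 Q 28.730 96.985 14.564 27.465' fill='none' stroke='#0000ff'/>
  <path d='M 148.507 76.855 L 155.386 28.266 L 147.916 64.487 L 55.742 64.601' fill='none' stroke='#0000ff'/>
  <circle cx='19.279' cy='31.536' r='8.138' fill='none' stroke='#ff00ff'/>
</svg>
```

viewBox `0 0 167.001 179.201` with mm width/height → 1 unit = 1 mm. Flip: y_m = 179.201 − y_svg.

**Shape 1** — `<path>` quadratic bezier, stroke `#0000ff` → engrave (S190, F3041). Control points (SVG): P0=(94.452,119.024), P1=(28.730,96.985), P2=(14.564,27.465); sampled at t=k/3. Machine vertices: (94.452,60.177) → (56.366,80.145) → (29.736,110.665) → (14.564,151.736). Open path.

**Shape 2** — `<path>` open polyline, stroke `#0000ff` → engrave (S190, F3041). Machine vertices: (148.507,102.346) → (155.386,150.935) → (147.916,114.714) → (55.742,114.600). Open path.

**Shape 3** — `<circle>` circle, stroke `#ff00ff` → cut (S720, F1422). Machine vertices: (27.417,147.665) → (23.348,154.713) → (15.210,154.713) → (11.141,147.665) → (15.210,140.617) → (23.348,140.617) → (27.417,147.665). Closed: final G1 returns to the first vertex.

G21
G90
G0 X94.452 Y60.177
M3 S190
G01 X56.366 Y80.145 F3041
G01 X29.736 Y110.665 F3041
G01 X14.564 Y151.736 F3041
M5
G0 X148.507 Y102.346
M3 S190
G01 X155.386 Y150.935 F3041
G01 X147.916 Y114.714 F3041
G01 X55.742 Y114.600 F3041
M5
G0 X27.417 Y147.665
M3 S720
G01 X23.348 Y154.713 F1422
G01 X15.210 Y154.713 F1422
G01 X11.141 Y147.665 F1422
G01 X15.210 Y140.617 F1422
G01 X23.348 Y140.617 F1422
G01 X27.417 Y147.665 F1422
M5
G0 X0.000 Y0.000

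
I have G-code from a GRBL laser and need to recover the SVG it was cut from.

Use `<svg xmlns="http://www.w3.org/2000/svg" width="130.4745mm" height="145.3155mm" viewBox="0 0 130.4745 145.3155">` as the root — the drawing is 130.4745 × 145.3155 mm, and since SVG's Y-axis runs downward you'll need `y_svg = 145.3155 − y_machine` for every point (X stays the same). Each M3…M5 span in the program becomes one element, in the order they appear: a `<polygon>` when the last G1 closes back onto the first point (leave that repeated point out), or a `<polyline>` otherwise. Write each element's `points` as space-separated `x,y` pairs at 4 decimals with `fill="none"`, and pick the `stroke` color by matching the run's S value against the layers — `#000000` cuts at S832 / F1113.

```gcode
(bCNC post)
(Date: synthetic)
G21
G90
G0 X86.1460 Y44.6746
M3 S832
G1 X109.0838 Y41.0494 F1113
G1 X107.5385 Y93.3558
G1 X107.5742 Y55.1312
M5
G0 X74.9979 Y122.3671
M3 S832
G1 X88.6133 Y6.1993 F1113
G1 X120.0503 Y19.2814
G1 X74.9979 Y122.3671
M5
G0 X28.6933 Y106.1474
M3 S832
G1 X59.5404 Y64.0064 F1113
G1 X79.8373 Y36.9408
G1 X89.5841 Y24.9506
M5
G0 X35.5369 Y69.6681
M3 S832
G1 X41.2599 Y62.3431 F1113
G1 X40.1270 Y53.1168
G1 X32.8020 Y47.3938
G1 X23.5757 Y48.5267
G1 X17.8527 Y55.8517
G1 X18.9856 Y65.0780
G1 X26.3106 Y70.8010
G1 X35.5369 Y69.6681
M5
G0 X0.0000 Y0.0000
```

<svg xmlns="http://www.w3.org/2000/svg" width="130.4745mm" height="145.3155mm" viewBox="0 0 130.4745 145.3155">
  <polyline points="86.1460,100.6409 109.0838,104.2661 107.5385,51.9597 107.5742,90.1843" fill="none" stroke="#000000"/>
  <polygon points="74.9979,22.9484 88.6133,139.1162 120.0503,126.0341" fill="none" stroke="#000000"/>
  <polyline points="28.6933,39.1681 59.5404,81.3091 79.8373,108.3747 89.5841,120.3649" fill="none" stroke="#000000"/>
  <polygon points="35.5369,75.6474 41.2599,82.9724 40.1270,92.1987 32.8020,97.9217 23.5757,96.7888 17.8527,89.4638 18.9856,80.2375 26.3106,74.5145" fill="none" stroke="#000000"/>
</svg>

Each laser-on run becomes one SVG element. Flip Y back into SVG space with y_svg = 145.3155 − y_machine. Every run uses S832, so all elements get stroke `#000000` (cut).

Run 1: The run is open, so emit a `<polyline>` with points (Y-flipped): 86.1460,100.6409 109.0838,104.2661 107.5385,51.9597 107.5742,90.1843.

Run 2: The run returns to its start, so emit a `<polygon>` with points (Y-flipped): 74.9979,22.9484 88.6133,139.1162 120.0503,126.0341.

Run 3: The run is open, so emit a `<polyline>` with points (Y-flipped): 28.6933,39.1681 59.5404,81.3091 79.8373,108.3747 89.5841,120.3649.

Run 4: The run returns to its start, so emit a `<polygon>` with points (Y-flipped): 35.5369,75.6474 41.2599,82.9724 40.1270,92.1987 32.8020,97.9217 23.5757,96.7888 17.8527,89.4638 18.9856,80.2375 26.3106,74.5145.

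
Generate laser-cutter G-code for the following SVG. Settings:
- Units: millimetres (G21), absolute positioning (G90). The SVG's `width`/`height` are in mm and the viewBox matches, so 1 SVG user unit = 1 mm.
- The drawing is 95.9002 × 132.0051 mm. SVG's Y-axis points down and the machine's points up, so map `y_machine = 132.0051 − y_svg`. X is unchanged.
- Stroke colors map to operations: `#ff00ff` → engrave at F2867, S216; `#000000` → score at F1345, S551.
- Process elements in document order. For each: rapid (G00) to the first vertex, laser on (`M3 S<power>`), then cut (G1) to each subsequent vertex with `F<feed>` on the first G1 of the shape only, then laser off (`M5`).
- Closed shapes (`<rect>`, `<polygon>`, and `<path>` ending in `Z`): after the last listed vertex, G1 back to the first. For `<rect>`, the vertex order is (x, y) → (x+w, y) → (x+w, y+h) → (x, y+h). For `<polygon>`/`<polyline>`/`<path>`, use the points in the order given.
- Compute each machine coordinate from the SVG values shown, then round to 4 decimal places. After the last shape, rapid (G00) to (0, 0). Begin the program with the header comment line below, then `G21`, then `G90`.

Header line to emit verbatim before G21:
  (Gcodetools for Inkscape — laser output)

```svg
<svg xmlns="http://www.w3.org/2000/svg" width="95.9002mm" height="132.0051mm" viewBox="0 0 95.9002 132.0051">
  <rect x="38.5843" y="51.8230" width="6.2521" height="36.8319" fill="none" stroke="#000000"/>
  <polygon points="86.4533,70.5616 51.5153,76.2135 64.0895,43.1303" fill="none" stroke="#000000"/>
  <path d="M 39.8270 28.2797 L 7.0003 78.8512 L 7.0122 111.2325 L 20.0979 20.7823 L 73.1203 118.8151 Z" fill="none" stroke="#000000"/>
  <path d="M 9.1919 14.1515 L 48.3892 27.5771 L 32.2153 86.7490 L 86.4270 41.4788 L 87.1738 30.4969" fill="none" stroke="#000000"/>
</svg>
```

Since the viewBox matches the mm dimensions, user units are millimetres directly. The only transform is the Y-flip y_m = 132.0051 − y_svg.

Shape 1 is a rectangle drawn with `<rect>`. Its stroke #000000 means score at S551, F1345. After flipping Y the toolpath is (38.5843,80.1821) → (44.8364,80.1821) → (44.8364,43.3502) → (38.5843,43.3502) → (38.5843,80.1821), returning to the start.

Shape 2 is a regular polygon drawn with `<polygon>`. Its stroke #000000 means score at S551, F1345. After flipping Y the toolpath is (86.4533,61.4435) → (51.5153,55.7916) → (64.0895,88.8748) → (86.4533,61.4435), returning to the start.

Shape 3 is a closed polygon drawn with `<path>`. Its stroke #000000 means score at S551, F1345. After flipping Y the toolpath is (39.8270,103.7254) → (7.0003,53.1539) → (7.0122,20.7726) → (20.0979,111.2228) → (73.1203,13.1900) → (39.8270,103.7254), returning to the start.

Shape 4 is a open polyline drawn with `<path>`. Its stroke #000000 means score at S551, F1345. After flipping Y the toolpath is (9.1919,117.8536) → (48.3892,104.4280) → (32.2153,45.2561) → (86.4270,90.5263) → (87.1738,101.5082).

(Gcodetools for Inkscape — laser output)
G21
G90
G00 X38.5843 Y80.1821
M3 S551
G1 X44.8364 Y80.1821 F1345
G1 X44.8364 Y43.3502
G1 X38.5843 Y43.3502
G1 X38.5843 Y80.1821
M5
G00 X86.4533 Y61.4435
M3 S551
G1 X51.5153 Y55.7916 F1345
G1 X64.0895 Y88.8748
G1 X86.4533 Y61.4435
M5
G00 X39.8270 Y103.7254
M3 S551
G1 X7.0003 Y53.1539 F1345
G1 X7.0122 Y20.7726
G1 X20.0979 Y111.2228
G1 X73.1203 Y13.1900
G1 X39.8270 Y103.7254
M5
G00 X9.1919 Y117.8536
M3 S551
G1 X48.3892 Y104.4280 F1345
G1 X32.2153 Y45.2561
G1 X86.4270 Y90.5263
G1 X87.1738 Y101.5082
M5
G00 X0.0000 Y0.0000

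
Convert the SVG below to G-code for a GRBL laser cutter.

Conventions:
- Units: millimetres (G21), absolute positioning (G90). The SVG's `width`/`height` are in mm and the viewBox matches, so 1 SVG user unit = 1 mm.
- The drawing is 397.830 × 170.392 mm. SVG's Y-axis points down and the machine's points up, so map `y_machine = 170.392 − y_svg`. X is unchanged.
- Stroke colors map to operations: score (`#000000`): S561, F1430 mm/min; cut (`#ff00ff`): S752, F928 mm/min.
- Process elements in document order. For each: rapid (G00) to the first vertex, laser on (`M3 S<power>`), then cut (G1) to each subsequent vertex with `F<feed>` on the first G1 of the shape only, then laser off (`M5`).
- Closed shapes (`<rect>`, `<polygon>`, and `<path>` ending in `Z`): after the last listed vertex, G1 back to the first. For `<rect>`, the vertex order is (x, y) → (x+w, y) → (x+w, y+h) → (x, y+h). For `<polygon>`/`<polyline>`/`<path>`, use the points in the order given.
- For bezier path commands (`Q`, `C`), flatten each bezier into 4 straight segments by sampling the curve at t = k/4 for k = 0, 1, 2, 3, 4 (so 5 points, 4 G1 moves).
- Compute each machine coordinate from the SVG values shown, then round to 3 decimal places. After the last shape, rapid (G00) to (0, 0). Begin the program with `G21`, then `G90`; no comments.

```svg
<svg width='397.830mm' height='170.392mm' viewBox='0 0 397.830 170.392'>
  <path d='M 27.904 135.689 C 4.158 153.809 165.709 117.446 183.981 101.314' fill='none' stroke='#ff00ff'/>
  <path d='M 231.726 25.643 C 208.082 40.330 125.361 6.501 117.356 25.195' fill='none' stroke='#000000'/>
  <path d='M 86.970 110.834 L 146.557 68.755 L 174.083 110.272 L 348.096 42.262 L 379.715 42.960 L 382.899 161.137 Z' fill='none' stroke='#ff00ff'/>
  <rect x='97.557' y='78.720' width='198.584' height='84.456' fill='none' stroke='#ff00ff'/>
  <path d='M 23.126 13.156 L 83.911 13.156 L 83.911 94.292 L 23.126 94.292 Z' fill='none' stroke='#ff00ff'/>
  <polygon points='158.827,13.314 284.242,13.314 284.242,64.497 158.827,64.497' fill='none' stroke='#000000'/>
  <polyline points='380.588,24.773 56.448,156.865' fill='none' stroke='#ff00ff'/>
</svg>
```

G21
G90
G00 X27.904 Y34.703
M3 S752
G1 X39.704 Y30.161 F928
G1 X90.186 Y39.046
G1 X148.546 Y54.353
G1 X183.981 Y69.078
M5
G00 X231.726 Y144.749
M3 S561
G1 X205.007 Y141.252 F1430
G1 X168.676 Y146.476
G1 X135.278 Y150.948
G1 X117.356 Y145.197
M5
G00 X86.970 Y59.558
M3 S752
G1 X146.557 Y101.637 F928
G1 X174.083 Y60.120
G1 X348.096 Y128.130
G1 X379.715 Y127.432
G1 X382.899 Y9.255
G1 X86.970 Y59.558
M5
G00 X97.557 Y91.672
M3 S752
G1 X296.141 Y91.672 F928
G1 X296.141 Y7.216
G1 X97.557 Y7.216
G1 X97.557 Y91.672
M5
G00 X23.126 Y157.236
M3 S752
G1 X83.911 Y157.236 F928
G1 X83.911 Y76.100
G1 X23.126 Y76.100
G1 X23.126 Y157.236
M5
G00 X158.827 Y157.078
M3 S561
G1 X284.242 Y157.078 F1430
G1 X284.242 Y105.895
G1 X158.827 Y105.895
G1 X158.827 Y157.078
M5
G00 X380.588 Y145.619
M3 S752
G1 X56.448 Y13.527 F928
M5
G00 X0.000 Y0.000

1 u = 1 mm; y_m = 170.392 − y.

[1] `<path>` cubic bezier, #ff00ff→cut S752 F928: (27.904,34.703) → (39.704,30.161) → (90.186,39.046) → (148.546,54.353) → (183.981,69.078)

[2] `<path>` cubic bezier, #000000→score S561 F1430: (231.726,144.749) → (205.007,141.252) → (168.676,146.476) → (135.278,150.948) → (117.356,145.197)

[3] `<path>` closed polygon, #ff00ff→cut S752 F928: (86.970,59.558) → (146.557,101.637) → (174.083,60.120) → (348.096,128.130) → (379.715,127.432) → (382.899,9.255) → (86.970,59.558) (closed)

[4] `<rect>` rectangle, #ff00ff→cut S752 F928: (97.557,91.672) → (296.141,91.672) → (296.141,7.216) → (97.557,7.216) → (97.557,91.672) (closed)

[5] `<path>` rectangle, #ff00ff→cut S752 F928: (23.126,157.236) → (83.911,157.236) → (83.911,76.100) → (23.126,76.100) → (23.126,157.236) (closed)

[6] `<polygon>` rectangle, #000000→score S561 F1430: (158.827,157.078) → (284.242,157.078) → (284.242,105.895) → (158.827,105.895) → (158.827,157.078) (closed)

[7] `<polyline>` line segment, #ff00ff→cut S752 F928: (380.588,145.619) → (56.448,13.527)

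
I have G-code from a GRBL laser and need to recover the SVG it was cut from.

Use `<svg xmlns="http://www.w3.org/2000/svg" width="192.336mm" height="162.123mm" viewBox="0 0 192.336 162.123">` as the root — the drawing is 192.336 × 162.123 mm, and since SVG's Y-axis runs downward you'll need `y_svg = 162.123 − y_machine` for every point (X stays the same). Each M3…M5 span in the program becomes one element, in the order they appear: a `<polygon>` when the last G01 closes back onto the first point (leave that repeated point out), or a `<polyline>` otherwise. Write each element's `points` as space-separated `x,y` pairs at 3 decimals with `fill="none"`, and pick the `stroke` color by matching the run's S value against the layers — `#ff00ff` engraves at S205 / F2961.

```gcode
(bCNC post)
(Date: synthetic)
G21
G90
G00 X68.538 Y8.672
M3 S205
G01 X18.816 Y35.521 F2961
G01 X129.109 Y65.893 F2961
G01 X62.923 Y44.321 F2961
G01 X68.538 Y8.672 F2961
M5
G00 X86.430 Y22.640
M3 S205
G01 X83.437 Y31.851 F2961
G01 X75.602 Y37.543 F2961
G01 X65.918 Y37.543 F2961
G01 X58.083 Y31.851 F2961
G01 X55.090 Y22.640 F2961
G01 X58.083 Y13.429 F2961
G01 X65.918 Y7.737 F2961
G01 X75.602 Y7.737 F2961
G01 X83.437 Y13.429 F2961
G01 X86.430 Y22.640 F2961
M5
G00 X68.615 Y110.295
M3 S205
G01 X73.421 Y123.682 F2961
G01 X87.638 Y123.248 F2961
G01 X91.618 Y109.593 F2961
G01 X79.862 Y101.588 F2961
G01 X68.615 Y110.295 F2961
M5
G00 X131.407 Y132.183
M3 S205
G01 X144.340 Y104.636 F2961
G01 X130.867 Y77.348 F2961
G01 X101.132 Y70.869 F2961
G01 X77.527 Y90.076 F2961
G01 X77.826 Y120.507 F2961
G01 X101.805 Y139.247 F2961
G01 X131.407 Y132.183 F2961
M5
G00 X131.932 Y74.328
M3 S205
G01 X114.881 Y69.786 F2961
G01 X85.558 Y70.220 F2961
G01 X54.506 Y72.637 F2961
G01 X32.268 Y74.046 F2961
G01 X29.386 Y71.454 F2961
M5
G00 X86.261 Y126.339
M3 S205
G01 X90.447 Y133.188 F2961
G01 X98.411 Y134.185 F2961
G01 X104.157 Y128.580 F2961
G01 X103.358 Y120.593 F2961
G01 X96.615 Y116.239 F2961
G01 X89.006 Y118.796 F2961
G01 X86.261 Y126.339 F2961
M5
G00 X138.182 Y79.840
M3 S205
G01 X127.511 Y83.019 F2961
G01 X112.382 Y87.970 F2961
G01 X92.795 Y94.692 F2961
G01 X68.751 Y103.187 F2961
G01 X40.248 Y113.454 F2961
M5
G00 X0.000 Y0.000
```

Machine Y-up, SVG Y-down with viewBox height 162.123, so y_svg = 162.123 − y_machine; X carries over. Every run uses S205, so all elements get stroke `#ff00ff` (engrave).

Run 1: The run returns to its start, so emit a `<polygon>` with points (Y-flipped): 68.538,153.451 18.816,126.602 129.109,96.230 62.923,117.802.

Run 2: The run returns to its start, so emit a `<polygon>` with points (Y-flipped): 86.430,139.483 83.437,130.272 75.602,124.580 65.918,124.580 58.083,130.272 55.090,139.483 58.083,148.694 65.918,154.386 75.602,154.386 83.437,148.694.

Run 3: The run returns to its start, so emit a `<polygon>` with points (Y-flipped): 68.615,51.828 73.421,38.441 87.638,38.875 91.618,52.530 79.862,60.535.

Run 4: The run returns to its start, so emit a `<polygon>` with points (Y-flipped): 131.407,29.940 144.340,57.487 130.867,84.775 101.132,91.254 77.527,72.047 77.826,41.616 101.805,22.876.

Run 5: The run is open, so emit a `<polyline>` with points (Y-flipped): 131.932,87.795 114.881,92.337 85.558,91.903 54.506,89.486 32.268,88.077 29.386,90.669.

Run 6: The run returns to its start, so emit a `<polygon>` with points (Y-flipped): 86.261,35.784 90.447,28.935 98.411,27.938 104.157,33.543 103.358,41.530 96.615,45.884 89.006,43.327.

Run 7: The run is open, so emit a `<polyline>` with points (Y-flipped): 138.182,82.283 127.511,79.104 112.382,74.153 92.795,67.431 68.751,58.936 40.248,48.669.

<svg xmlns="http://www.w3.org/2000/svg" width="192.336mm" height="162.123mm" viewBox="0 0 192.336 162.123">
  <polygon points="68.538,153.451 18.816,126.602 129.109,96.230 62.923,117.802" fill="none" stroke="#ff00ff"/>
  <polygon points="86.430,139.483 83.437,130.272 75.602,124.580 65.918,124.580 58.083,130.272 55.090,139.483 58.083,148.694 65.918,154.386 75.602,154.386 83.437,148.694" fill="none" stroke="#ff00ff"/>
  <polygon points="68.615,51.828 73.421,38.441 87.638,38.875 91.618,52.530 79.862,60.535" fill="none" stroke="#ff00ff"/>
  <polygon points="131.407,29.940 144.340,57.487 130.867,84.775 101.132,91.254 77.527,72.047 77.826,41.616 101.805,22.876" fill="none" stroke="#ff00ff"/>
  <polyline points="131.932,87.795 114.881,92.337 85.558,91.903 54.506,89.486 32.268,88.077 29.386,90.669" fill="none" stroke="#ff00ff"/>
  <polygon points="86.261,35.784 90.447,28.935 98.411,27.938 104.157,33.543 103.358,41.530 96.615,45.884 89.006,43.327" fill="none" stroke="#ff00ff"/>
  <polyline points="138.182,82.283 127.511,79.104 112.382,74.153 92.795,67.431 68.751,58.936 40.248,48.669" fill="none" stroke="#ff00ff"/>
</svg>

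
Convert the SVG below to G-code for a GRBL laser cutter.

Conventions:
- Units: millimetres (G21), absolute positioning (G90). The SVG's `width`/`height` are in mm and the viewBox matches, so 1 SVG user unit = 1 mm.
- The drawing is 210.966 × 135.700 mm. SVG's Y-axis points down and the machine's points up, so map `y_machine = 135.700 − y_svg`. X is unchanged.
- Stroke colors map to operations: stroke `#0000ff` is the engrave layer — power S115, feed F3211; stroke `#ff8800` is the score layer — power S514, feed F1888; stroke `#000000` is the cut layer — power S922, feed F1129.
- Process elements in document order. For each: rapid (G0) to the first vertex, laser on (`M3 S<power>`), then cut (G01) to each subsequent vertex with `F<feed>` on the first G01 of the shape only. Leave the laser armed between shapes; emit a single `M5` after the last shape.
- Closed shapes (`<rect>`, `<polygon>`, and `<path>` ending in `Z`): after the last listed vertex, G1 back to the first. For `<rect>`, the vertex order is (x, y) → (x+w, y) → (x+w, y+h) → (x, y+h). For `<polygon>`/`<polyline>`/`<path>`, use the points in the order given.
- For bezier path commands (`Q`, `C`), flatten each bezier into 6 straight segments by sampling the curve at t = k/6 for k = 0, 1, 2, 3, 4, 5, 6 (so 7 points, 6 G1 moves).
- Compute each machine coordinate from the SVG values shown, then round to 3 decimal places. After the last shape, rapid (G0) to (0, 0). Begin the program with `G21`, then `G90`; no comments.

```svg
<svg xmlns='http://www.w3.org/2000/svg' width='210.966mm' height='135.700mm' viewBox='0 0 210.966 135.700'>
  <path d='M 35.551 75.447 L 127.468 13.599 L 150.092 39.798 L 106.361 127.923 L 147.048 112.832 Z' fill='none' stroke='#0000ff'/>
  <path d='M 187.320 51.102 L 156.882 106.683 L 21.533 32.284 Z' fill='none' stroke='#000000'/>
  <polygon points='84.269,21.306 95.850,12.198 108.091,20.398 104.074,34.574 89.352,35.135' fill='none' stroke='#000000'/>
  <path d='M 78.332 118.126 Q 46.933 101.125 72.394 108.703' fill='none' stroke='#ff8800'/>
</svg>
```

G21
G90
G0 X35.551 Y60.253
M3 S115
G01 X127.468 Y122.101 F3211
G01 X150.092 Y95.902
G01 X106.361 Y7.777
G01 X147.048 Y22.868
G01 X35.551 Y60.253
G0 X187.320 Y84.598
M3 S922
G01 X156.882 Y29.017 F1129
G01 X21.533 Y103.416
G01 X187.320 Y84.598
G0 X84.269 Y114.394
M3 S922
G01 X95.850 Y123.502 F1129
G01 X108.091 Y115.302
G01 X104.074 Y101.126
G01 X89.352 Y100.565
G01 X84.269 Y114.394
G0 X78.332 Y17.574
M3 S514
G01 X69.445 Y22.558 F1888
G01 X63.717 Y26.177
G01 X61.148 Y28.430
G01 X61.738 Y29.318
G01 X65.486 Y28.840
G01 X72.394 Y26.997
M5
G0 X0.000 Y0.000

Since the viewBox matches the mm dimensions, user units are millimetres directly. The only transform is the Y-flip y_m = 135.700 − y_svg.

Shape 1 is a closed polygon drawn with `<path>`. Its stroke #0000ff means engrave at S115, F3211. After flipping Y the toolpath is (35.551,60.253) → (127.468,122.101) → (150.092,95.902) → (106.361,7.777) → (147.048,22.868) → (35.551,60.253), returning to the start.

Shape 2 is a closed polygon drawn with `<path>`. Its stroke #000000 means cut at S922, F1129. After flipping Y the toolpath is (187.320,84.598) → (156.882,29.017) → (21.533,103.416) → (187.320,84.598), returning to the start.

Shape 3 is a regular polygon drawn with `<polygon>`. Its stroke #000000 means cut at S922, F1129. After flipping Y the toolpath is (84.269,114.394) → (95.850,123.502) → (108.091,115.302) → (104.074,101.126) → (89.352,100.565) → (84.269,114.394), returning to the start.

Shape 4 is a quadratic bezier drawn with `<path>`. Its stroke #ff8800 means score at S514, F1888. After flipping Y the toolpath is (78.332,17.574) → (69.445,22.558) → (63.717,26.177) → (61.148,28.430) → (61.738,29.318) → (65.486,28.840) → (72.394,26.997).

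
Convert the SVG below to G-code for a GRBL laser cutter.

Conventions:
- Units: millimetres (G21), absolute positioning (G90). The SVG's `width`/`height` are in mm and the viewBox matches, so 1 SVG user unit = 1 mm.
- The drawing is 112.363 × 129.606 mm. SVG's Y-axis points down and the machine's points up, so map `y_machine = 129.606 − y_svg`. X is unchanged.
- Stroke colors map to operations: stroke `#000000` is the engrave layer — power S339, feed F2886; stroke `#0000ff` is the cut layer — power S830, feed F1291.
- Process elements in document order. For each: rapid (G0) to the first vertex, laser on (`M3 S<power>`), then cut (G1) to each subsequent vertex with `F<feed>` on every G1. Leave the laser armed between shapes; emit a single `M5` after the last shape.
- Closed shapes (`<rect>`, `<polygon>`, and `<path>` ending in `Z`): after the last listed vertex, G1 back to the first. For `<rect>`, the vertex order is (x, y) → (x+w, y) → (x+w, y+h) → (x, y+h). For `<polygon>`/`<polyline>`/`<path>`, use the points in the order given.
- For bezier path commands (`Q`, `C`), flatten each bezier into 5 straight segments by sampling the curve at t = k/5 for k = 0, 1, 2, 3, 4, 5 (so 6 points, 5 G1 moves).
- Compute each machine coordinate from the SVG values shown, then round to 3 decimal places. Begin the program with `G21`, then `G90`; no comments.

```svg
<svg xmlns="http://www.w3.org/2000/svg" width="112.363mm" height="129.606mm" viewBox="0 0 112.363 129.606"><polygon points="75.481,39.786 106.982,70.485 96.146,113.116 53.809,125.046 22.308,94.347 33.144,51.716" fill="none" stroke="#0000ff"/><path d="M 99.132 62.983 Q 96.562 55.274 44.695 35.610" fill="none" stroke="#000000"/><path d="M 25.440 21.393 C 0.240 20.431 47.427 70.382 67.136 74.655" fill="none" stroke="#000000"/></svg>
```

G21
G90
G0 X75.481 Y89.820
M3 S830
G1 X106.982 Y59.121 F1291
G1 X96.146 Y16.490 F1291
G1 X53.809 Y4.560 F1291
G1 X22.308 Y35.259 F1291
G1 X33.144 Y77.890 F1291
G1 X75.481 Y89.820 F1291
G0 X99.132 Y66.623
M3 S339
G1 X96.132 Y70.185 F2886
G1 X89.188 Y74.703 F2886
G1 X78.301 Y80.178 F2886
G1 X63.470 Y86.609 F2886
G1 X44.695 Y93.996 F2886
G0 X25.440 Y108.213
M3 S339
G1 X18.208 Y103.453 F2886
G1 X23.554 Y91.111 F2886
G1 X36.687 Y75.822 F2886
G1 X52.812 Y62.223 F2886
G1 X67.136 Y54.951 F2886
M5

1 u = 1 mm; y_m = 129.606 − y.

[1] `<polygon>` regular polygon, #0000ff→cut S830 F1291: (75.481,89.820) → (106.982,59.121) → (96.146,16.490) → (53.809,4.560) → (22.308,35.259) → (33.144,77.890) → (75.481,89.820) (closed)

[2] `<path>` quadratic bezier, #000000→engrave S339 F2886: (99.132,66.623) → (96.132,70.185) → (89.188,74.703) → (78.301,80.178) → (63.470,86.609) → (44.695,93.996)

[3] `<path>` cubic bezier, #000000→engrave S339 F2886: (25.440,108.213) → (18.208,103.453) → (23.554,91.111) → (36.687,75.822) → (52.812,62.223) → (67.136,54.951)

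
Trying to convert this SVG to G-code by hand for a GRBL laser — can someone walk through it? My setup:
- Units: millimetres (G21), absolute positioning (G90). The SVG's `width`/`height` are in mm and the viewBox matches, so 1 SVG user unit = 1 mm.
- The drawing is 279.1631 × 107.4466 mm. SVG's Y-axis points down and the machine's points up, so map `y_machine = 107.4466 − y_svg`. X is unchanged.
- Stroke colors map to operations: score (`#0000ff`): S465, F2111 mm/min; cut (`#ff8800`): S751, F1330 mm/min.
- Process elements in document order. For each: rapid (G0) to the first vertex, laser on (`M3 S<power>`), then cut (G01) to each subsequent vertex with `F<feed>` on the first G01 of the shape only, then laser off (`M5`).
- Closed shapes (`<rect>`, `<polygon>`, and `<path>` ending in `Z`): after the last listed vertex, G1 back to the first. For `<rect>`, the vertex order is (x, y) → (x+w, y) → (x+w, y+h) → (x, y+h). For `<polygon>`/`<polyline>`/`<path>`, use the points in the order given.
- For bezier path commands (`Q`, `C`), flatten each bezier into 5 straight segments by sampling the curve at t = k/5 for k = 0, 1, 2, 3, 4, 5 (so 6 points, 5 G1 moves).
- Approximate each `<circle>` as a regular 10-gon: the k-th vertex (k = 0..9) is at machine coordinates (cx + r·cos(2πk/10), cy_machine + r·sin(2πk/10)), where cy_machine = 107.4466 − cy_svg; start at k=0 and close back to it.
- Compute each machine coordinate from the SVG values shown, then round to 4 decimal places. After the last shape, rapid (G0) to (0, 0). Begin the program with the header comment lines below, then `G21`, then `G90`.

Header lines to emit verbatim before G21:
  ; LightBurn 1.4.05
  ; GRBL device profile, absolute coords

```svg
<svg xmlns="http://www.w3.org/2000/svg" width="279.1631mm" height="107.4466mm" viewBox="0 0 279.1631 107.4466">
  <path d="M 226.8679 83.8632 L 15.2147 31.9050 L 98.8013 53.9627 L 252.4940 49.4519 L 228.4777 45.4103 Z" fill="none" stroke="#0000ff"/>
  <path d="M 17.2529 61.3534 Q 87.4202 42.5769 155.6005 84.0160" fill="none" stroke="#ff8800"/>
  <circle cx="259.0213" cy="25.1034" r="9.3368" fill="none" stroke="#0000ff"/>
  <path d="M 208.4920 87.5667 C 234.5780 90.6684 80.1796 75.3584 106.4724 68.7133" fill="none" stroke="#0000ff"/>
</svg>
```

; LightBurn 1.4.05
; GRBL device profile, absolute coords
G21
G90
G0 X226.8679 Y23.5834
M3 S465
G01 X15.2147 Y75.5416 F2111
G01 X98.8013 Y53.4839
G01 X252.4940 Y57.9947
G01 X228.4777 Y62.0363
G01 X226.8679 Y23.5834
M5
G0 X17.2529 Y46.0932
M3 S751
G01 X45.2403 Y51.1952 F1330
G01 X73.0688 Y51.4799
G01 X100.7383 Y46.9474
G01 X128.2489 Y37.5976
G01 X155.6005 Y23.4306
M5
G0 X268.3581 Y82.3432
M3 S465
G01 X266.5749 Y87.8312 F2111
G01 X261.9065 Y91.2230
G01 X256.1361 Y91.2230
G01 X251.4677 Y87.8312
G01 X249.6845 Y82.3432
G01 X251.4677 Y76.8552
G01 X256.1361 Y73.4634
G01 X261.9065 Y73.4634
G01 X266.5749 Y76.8552
G01 X268.3581 Y82.3432
M5
G0 X208.4920 Y19.8799
M3 S465
G01 X205.3749 Y20.0117 F2111
G01 X176.2779 Y23.2626
G01 X138.5376 Y28.3329
G01 X109.4903 Y33.9231
G01 X106.4724 Y38.7333
M5
G0 X0.0000 Y0.0000

1 u = 1 mm; y_m = 107.4466 − y.

[1] `<path>` closed polygon, #0000ff→score S465 F2111: (226.8679,23.5834) → (15.2147,75.5416) → (98.8013,53.4839) → (252.4940,57.9947) → (228.4777,62.0363) → (226.8679,23.5834) (closed)

[2] `<path>` quadratic bezier, #ff8800→cut S751 F1330: (17.2529,46.0932) → (45.2403,51.1952) → (73.0688,51.4799) → (100.7383,46.9474) → (128.2489,37.5976) → (155.6005,23.4306)

[3] `<circle>` circle, #0000ff→score S465 F2111: (268.3581,82.3432) → (266.5749,87.8312) → (261.9065,91.2230) → (256.1361,91.2230) → (251.4677,87.8312) → (249.6845,82.3432) → (251.4677,76.8552) → (256.1361,73.4634) → (261.9065,73.4634) → (266.5749,76.8552) → (268.3581,82.3432) (closed)

[4] `<path>` cubic bezier, #0000ff→score S465 F2111: (208.4920,19.8799) → (205.3749,20.0117) → (176.2779,23.2626) → (138.5376,28.3329) → (109.4903,33.9231) → (106.4724,38.7333)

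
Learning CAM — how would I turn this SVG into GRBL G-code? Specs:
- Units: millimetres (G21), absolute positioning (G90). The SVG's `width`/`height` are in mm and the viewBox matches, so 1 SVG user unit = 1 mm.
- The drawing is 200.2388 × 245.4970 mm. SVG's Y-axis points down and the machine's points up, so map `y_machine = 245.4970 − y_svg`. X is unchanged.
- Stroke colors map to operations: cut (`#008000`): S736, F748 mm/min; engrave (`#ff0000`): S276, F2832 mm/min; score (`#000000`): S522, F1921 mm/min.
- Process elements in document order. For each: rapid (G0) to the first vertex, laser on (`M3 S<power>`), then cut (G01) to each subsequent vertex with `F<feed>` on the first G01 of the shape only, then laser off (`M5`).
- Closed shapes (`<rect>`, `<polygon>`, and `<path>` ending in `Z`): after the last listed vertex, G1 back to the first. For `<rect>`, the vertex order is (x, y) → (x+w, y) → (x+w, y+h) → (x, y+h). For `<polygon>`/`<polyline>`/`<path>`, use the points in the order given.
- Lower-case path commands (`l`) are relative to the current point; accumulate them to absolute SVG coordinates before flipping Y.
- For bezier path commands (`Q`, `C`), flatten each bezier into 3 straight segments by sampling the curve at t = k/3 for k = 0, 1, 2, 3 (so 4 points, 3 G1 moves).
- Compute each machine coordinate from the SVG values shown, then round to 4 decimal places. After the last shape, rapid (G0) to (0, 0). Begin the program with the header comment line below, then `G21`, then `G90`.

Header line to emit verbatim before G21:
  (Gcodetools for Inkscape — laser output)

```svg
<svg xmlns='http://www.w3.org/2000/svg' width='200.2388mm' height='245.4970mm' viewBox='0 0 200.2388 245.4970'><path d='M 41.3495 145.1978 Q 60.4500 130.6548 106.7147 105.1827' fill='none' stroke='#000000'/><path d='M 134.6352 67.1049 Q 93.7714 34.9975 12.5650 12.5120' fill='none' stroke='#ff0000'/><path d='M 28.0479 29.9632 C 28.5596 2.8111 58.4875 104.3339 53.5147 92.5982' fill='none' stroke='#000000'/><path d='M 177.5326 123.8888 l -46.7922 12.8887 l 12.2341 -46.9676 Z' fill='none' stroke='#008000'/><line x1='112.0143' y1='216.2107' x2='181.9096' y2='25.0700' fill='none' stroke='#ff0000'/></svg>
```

1 u = 1 mm; y_m = 245.4970 − y.

[1] `<path>` quadratic bezier, #000000→score S522 F1921: (41.3495,100.2992) → (57.1014,111.2089) → (78.8898,124.5472) → (106.7147,140.3143)

[2] `<path>` quadratic bezier, #ff0000→engrave S276 F2832: (134.6352,178.3921) → (102.9102,198.7279) → (62.2201,216.9256) → (12.5650,232.9850)

[3] `<path>` cubic bezier, #000000→score S522 F1921: (28.0479,215.5338) → (35.9829,208.7548) → (49.2360,169.9554) → (53.5147,152.8988)

[4] `<path>` regular polygon, #008000→cut S736 F748: (177.5326,121.6082) → (130.7404,108.7195) → (142.9745,155.6871) → (177.5326,121.6082) (closed)

[5] `<line>` line segment, #ff0000→engrave S276 F2832: (112.0143,29.2863) → (181.9096,220.4270)

(Gcodetools for Inkscape — laser output)
G21
G90
G0 X41.3495 Y100.2992
M3 S522
G01 X57.1014 Y111.2089 F1921
G01 X78.8898 Y124.5472
G01 X106.7147 Y140.3143
M5
G0 X134.6352 Y178.3921
M3 S276
G01 X102.9102 Y198.7279 F2832
G01 X62.2201 Y216.9256
G01 X12.5650 Y232.9850
M5
G0 X28.0479 Y215.5338
M3 S522
G01 X35.9829 Y208.7548 F1921
G01 X49.2360 Y169.9554
G01 X53.5147 Y152.8988
M5
G0 X177.5326 Y121.6082
M3 S736
G01 X130.7404 Y108.7195 F748
G01 X142.9745 Y155.6871
G01 X177.5326 Y121.6082
M5
G0 X112.0143 Y29.2863
M3 S276
G01 X181.9096 Y220.4270 F2832
M5
G0 X0.0000 Y0.0000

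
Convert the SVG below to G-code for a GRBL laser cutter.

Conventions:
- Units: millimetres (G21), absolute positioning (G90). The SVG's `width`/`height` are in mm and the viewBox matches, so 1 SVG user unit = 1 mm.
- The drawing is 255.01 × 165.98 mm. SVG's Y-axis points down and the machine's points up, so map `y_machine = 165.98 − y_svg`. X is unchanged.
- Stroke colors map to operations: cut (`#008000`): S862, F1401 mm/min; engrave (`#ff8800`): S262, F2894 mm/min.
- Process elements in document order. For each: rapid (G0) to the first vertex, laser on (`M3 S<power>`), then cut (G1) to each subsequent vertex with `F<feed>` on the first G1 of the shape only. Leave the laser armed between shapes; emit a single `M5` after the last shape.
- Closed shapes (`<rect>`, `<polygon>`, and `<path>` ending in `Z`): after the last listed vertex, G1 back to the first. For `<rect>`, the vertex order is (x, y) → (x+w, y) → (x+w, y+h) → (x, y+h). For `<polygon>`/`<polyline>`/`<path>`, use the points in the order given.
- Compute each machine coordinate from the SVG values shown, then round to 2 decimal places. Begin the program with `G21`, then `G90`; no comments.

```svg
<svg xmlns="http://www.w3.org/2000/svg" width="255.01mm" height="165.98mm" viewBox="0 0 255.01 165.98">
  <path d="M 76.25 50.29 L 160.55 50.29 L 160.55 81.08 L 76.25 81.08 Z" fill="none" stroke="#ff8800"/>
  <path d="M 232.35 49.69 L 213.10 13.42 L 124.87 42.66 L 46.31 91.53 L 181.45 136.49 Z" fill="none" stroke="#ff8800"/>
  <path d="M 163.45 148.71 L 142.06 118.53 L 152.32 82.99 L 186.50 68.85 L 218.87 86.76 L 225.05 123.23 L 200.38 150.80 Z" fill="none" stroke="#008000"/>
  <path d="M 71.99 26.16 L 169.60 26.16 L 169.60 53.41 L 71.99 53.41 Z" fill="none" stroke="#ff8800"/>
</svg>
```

1 u = 1 mm; y_m = 165.98 − y.

[1] `<path>` rectangle, #ff8800→engrave S262 F2894: (76.25,115.69) → (160.55,115.69) → (160.55,84.90) → (76.25,84.90) → (76.25,115.69) (closed)

[2] `<path>` closed polygon, #ff8800→engrave S262 F2894: (232.35,116.29) → (213.10,152.56) → (124.87,123.32) → (46.31,74.45) → (181.45,29.49) → (232.35,116.29) (closed)

[3] `<path>` regular polygon, #008000→cut S862 F1401: (163.45,17.27) → (142.06,47.45) → (152.32,82.99) → (186.50,97.13) → (218.87,79.22) → (225.05,42.75) → (200.38,15.18) → (163.45,17.27) (closed)

[4] `<path>` rectangle, #ff8800→engrave S262 F2894: (71.99,139.82) → (169.60,139.82) → (169.60,112.57) → (71.99,112.57) → (71.99,139.82) (closed)

G21
G90
G0 X76.25 Y115.69
M3 S262
G1 X160.55 Y115.69 F2894
G1 X160.55 Y84.90
G1 X76.25 Y84.90
G1 X76.25 Y115.69
G0 X232.35 Y116.29
M3 S262
G1 X213.10 Y152.56 F2894
G1 X124.87 Y123.32
G1 X46.31 Y74.45
G1 X181.45 Y29.49
G1 X232.35 Y116.29
G0 X163.45 Y17.27
M3 S862
G1 X142.06 Y47.45 F1401
G1 X152.32 Y82.99
G1 X186.50 Y97.13
G1 X218.87 Y79.22
G1 X225.05 Y42.75
G1 X200.38 Y15.18
G1 X163.45 Y17.27
G0 X71.99 Y139.82
M3 S262
G1 X169.60 Y139.82 F2894
G1 X169.60 Y112.57
G1 X71.99 Y112.57
G1 X71.99 Y139.82
M5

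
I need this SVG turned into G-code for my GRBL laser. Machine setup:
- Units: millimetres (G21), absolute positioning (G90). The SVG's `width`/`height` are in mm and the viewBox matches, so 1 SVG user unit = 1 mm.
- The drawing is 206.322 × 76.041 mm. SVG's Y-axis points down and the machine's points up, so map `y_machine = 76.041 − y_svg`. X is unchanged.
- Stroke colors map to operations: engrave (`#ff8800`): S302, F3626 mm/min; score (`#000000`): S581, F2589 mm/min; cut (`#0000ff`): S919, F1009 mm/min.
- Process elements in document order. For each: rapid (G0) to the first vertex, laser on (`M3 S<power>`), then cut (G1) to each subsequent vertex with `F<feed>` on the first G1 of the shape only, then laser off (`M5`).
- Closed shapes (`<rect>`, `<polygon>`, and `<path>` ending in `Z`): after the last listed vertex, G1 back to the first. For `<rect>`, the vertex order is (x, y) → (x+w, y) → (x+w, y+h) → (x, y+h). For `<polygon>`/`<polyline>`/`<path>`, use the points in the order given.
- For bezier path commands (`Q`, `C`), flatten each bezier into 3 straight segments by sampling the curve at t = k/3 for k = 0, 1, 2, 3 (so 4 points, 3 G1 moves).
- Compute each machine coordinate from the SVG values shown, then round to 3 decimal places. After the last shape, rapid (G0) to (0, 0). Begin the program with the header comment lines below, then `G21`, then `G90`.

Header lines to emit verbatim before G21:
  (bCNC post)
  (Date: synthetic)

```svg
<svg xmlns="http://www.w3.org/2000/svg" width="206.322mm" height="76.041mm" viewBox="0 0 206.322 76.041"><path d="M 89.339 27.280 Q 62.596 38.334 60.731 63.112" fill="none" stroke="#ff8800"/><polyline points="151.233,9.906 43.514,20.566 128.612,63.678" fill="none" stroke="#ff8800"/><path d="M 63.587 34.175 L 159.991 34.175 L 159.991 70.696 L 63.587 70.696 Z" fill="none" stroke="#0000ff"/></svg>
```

(bCNC post)
(Date: synthetic)
G21
G90
G0 X89.339 Y48.761
M3 S302
G1 X74.275 Y39.867 F3626
G1 X64.739 Y27.923
G1 X60.731 Y12.929
M5
G0 X151.233 Y66.135
M3 S302
G1 X43.514 Y55.475 F3626
G1 X128.612 Y12.363
M5
G0 X63.587 Y41.866
M3 S919
G1 X159.991 Y41.866 F1009
G1 X159.991 Y5.345
G1 X63.587 Y5.345
G1 X63.587 Y41.866
M5
G0 X0.000 Y0.000

1 u = 1 mm; y_m = 76.041 − y.

[1] `<path>` quadratic bezier, #ff8800→engrave S302 F3626: (89.339,48.761) → (74.275,39.867) → (64.739,27.923) → (60.731,12.929)

[2] `<polyline>` open polyline, #ff8800→engrave S302 F3626: (151.233,66.135) → (43.514,55.475) → (128.612,12.363)

[3] `<path>` rectangle, #0000ff→cut S919 F1009: (63.587,41.866) → (159.991,41.866) → (159.991,5.345) → (63.587,5.345) → (63.587,41.866) (closed)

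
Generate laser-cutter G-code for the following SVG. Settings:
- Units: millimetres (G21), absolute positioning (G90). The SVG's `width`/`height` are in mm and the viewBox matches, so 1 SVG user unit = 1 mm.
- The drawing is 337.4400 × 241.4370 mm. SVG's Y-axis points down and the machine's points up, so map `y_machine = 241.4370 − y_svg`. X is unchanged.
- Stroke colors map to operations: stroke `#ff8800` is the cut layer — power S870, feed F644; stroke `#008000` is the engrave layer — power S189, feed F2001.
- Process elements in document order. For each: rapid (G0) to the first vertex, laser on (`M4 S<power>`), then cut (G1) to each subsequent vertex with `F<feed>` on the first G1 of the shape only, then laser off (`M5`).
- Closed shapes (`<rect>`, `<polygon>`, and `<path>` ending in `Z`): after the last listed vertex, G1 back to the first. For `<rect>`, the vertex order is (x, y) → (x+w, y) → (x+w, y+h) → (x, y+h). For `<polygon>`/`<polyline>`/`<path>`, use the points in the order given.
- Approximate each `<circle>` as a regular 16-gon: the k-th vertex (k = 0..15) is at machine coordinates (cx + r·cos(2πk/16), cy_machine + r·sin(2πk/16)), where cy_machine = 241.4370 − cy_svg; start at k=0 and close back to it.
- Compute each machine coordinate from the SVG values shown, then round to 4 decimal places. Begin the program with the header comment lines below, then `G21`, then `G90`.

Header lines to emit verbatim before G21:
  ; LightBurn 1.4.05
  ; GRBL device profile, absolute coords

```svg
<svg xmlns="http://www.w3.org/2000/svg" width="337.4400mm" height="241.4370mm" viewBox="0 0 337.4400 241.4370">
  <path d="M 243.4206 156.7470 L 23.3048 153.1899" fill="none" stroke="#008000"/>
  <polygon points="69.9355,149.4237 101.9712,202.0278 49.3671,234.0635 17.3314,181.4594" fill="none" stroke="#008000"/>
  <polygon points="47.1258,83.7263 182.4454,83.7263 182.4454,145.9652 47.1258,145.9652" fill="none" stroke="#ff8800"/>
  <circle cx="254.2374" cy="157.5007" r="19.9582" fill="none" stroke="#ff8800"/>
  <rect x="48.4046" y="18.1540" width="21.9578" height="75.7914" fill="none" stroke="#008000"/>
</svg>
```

1 u = 1 mm; y_m = 241.4370 − y.

[1] `<path>` line segment, #008000→engrave S189 F2001: (243.4206,84.6900) → (23.3048,88.2471)

[2] `<polygon>` regular polygon, #008000→engrave S189 F2001: (69.9355,92.0133) → (101.9712,39.4092) → (49.3671,7.3735) → (17.3314,59.9776) → (69.9355,92.0133) (closed)

[3] `<polygon>` rectangle, #ff8800→cut S870 F644: (47.1258,157.7107) → (182.4454,157.7107) → (182.4454,95.4718) → (47.1258,95.4718) → (47.1258,157.7107) (closed)

[4] `<circle>` circle, #ff8800→cut S870 F644: (274.1956,83.9363) → (272.6764,91.5740) → (268.3500,98.0489) → (261.8751,102.3753) → (254.2374,103.8945) → (246.5997,102.3753) → (240.1248,98.0489) → (235.7984,91.5740) → (234.2792,83.9363) → (235.7984,76.2986) → (240.1248,69.8237) → (246.5997,65.4973) → (254.2374,63.9781) → (261.8751,65.4973) → (268.3500,69.8237) → (272.6764,76.2986) → (274.1956,83.9363) (closed)

[5] `<rect>` rectangle, #008000→engrave S189 F2001: (48.4046,223.2830) → (70.3624,223.2830) → (70.3624,147.4916) → (48.4046,147.4916) → (48.4046,223.2830) (closed)

; LightBurn 1.4.05
; GRBL device profile, absolute coords
G21
G90
G0 X243.4206 Y84.6900
M4 S189
G1 X23.3048 Y88.2471 F2001
M5
G0 X69.9355 Y92.0133
M4 S189
G1 X101.9712 Y39.4092 F2001
G1 X49.3671 Y7.3735
G1 X17.3314 Y59.9776
G1 X69.9355 Y92.0133
M5
G0 X47.1258 Y157.7107
M4 S870
G1 X182.4454 Y157.7107 F644
G1 X182.4454 Y95.4718
G1 X47.1258 Y95.4718
G1 X47.1258 Y157.7107
M5
G0 X274.1956 Y83.9363
M4 S870
G1 X272.6764 Y91.5740 F644
G1 X268.3500 Y98.0489
G1 X261.8751 Y102.3753
G1 X254.2374 Y103.8945
G1 X246.5997 Y102.3753
G1 X240.1248 Y98.0489
G1 X235.7984 Y91.5740
G1 X234.2792 Y83.9363
G1 X235.7984 Y76.2986
G1 X240.1248 Y69.8237
G1 X246.5997 Y65.4973
G1 X254.2374 Y63.9781
G1 X261.8751 Y65.4973
G1 X268.3500 Y69.8237
G1 X272.6764 Y76.2986
G1 X274.1956 Y83.9363
M5
G0 X48.4046 Y223.2830
M4 S189
G1 X70.3624 Y223.2830 F2001
G1 X70.3624 Y147.4916
G1 X48.4046 Y147.4916
G1 X48.4046 Y223.2830
M5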